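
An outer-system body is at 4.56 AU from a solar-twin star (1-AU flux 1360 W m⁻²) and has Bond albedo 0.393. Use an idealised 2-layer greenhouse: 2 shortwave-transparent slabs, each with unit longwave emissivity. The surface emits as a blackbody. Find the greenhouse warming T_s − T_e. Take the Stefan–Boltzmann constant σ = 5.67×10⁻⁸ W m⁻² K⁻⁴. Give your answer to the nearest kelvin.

36 K

Irradiance scales as 1/d², so S = 1360 W m⁻² × (1/4.56)² = 65.40 W m⁻².
The effective emission temperature is T_e = [S(1−α)/(4σ)]^¼ = 115.0 K.
T_s = (N+1)^(1/4)·T_e = 151.4 K.
Warming: T_s − T_e = 36.36 K.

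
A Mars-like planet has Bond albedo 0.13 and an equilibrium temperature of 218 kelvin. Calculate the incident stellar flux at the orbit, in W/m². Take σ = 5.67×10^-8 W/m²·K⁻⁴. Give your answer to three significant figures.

589 W/m²

From S(1−α)/4 = σT⁴: S = 4σT⁴/(1−α).
σT⁴ = 5.67×10⁻⁸·(218)⁴ = 128.1 W/m².
So S = 4×128.1/(1−0.13) = 588.8 W/m².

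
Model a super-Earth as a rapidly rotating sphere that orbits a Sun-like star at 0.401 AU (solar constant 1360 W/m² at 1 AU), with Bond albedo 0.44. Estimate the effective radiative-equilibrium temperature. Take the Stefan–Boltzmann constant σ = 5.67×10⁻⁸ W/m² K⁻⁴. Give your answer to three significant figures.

Flux at the orbit: S = 1360/(0.401)² = 8458 W/m².
Absorbed flux (global mean): S(1−α)/4 = 8458·0.56/4 = 1184 W/m².
In equilibrium σT⁴ equals this, so T = 380.1 K.

380 K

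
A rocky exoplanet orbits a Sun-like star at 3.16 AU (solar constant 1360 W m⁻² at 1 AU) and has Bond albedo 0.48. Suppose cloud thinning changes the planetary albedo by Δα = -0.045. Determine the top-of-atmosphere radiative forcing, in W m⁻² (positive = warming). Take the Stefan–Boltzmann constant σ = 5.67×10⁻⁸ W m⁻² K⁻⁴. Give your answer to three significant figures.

1.53 W m⁻²

Flux at the orbit: S = 1360/(3.16)² = 136.2 W m⁻².
TOA radiative forcing: ΔF = −S·Δα/4 = −136.2·(-0.045)/4 = 1.532 W m⁻².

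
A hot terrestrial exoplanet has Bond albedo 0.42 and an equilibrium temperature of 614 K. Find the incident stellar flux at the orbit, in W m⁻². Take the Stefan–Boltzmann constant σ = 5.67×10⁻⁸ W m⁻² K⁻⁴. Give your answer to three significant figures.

55600 W m⁻²

From S(1−α)/4 = σT⁴: S = 4σT⁴/(1−α).
σT⁴ = 5.67×10⁻⁸·(614)⁴ = 8059 W m⁻².
So S = 4×8059/(1−0.42) = 55580 W m⁻².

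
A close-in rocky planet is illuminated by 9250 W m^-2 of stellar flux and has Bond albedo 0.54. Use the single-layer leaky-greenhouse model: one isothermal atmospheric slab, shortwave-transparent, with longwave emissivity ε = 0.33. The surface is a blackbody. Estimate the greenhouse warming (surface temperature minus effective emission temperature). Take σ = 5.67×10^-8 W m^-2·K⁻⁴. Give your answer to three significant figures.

The planet radiates to space at T_e = [S(1−α)/(4σ)]^(1/4) = 370.1 K.
The surface balance (absorbed SW + ε·downward IR = σT_s⁴) with T_a⁴ = T_s⁴/2 reduces to T_s = T_e·[2/(2−ε)]^¼ = 387.2 K.
The atmosphere warms the surface by 17.07 K.

17.1 kelvin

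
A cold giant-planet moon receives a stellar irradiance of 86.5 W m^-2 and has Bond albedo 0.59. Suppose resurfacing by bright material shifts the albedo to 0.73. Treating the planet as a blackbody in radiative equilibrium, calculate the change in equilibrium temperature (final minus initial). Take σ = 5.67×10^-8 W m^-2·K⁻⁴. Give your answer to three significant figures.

Initial: T₁ = [S(1−0.59)/(4σ)]^(1/4) = 111.8 K.
With α = 0.73, T₂ = 100.7 K.
ΔT = T₂ − T₁ = -11.09 K.

-11.1 kelvin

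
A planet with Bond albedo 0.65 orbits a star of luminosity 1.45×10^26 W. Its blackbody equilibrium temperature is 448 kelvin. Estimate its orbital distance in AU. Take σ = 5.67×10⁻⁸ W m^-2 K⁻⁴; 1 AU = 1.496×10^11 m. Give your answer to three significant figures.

Energy balance gives S = 4σT⁴/(1−α) = 26100 W m^-2.
From L = 4πd²S, d = √(1.45×10^26/(4π·26100)) = 2.102×10^10 m = 0.1405 AU.

0.141 AU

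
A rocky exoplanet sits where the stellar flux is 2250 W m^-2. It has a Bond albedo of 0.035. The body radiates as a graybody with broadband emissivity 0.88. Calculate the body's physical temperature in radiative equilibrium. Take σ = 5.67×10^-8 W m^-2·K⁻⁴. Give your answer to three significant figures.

323 kelvin

Absorbed flux (global mean): S(1−α)/4 = 2250·0.965/4 = 542.8 W m^-2.
Equating to εσT⁴ with ε = 0.88: T = (542.8/0.88σ)^(1/4) = 323.0 K.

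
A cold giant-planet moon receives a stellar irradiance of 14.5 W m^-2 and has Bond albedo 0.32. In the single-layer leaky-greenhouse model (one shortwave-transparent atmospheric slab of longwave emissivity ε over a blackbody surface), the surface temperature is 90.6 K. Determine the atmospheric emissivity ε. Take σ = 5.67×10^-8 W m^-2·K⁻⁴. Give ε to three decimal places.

0.710

First, T_e = [14.50·(1−0.32)/(4σ)]^(1/4) = 81.20 K.
Inverting T_s⁴ = 2T_e⁴/(2−ε): (T_e/T_s)⁴ = 0.6452, so ε = 2(1 − 0.6452) = 0.7095.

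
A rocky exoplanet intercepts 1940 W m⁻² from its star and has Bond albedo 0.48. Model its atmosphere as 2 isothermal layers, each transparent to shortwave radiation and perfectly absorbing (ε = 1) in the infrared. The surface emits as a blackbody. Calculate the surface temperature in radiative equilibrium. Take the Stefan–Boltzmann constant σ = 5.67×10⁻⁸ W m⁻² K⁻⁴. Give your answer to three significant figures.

340 kelvin

The effective emission temperature is T_e = [S(1−α)/(4σ)]^¼ = 258.3 K.
With N = 2 opaque layers, T_s = (N+1)^(1/4)·T_e = 3^(1/4)·258.3 = 339.9 K.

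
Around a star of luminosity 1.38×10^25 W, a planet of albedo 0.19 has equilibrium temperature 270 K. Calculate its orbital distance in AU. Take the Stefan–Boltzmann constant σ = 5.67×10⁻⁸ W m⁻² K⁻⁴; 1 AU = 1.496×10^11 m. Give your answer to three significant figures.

Energy balance gives S = 4σT⁴/(1−α) = 1488 W m⁻².
S = L/(4πd²) → d = √(L/4πS) = √(1.38×10^25/(4π·1488)) = 2.717×10^10 m = 0.1816 AU.

0.182 AU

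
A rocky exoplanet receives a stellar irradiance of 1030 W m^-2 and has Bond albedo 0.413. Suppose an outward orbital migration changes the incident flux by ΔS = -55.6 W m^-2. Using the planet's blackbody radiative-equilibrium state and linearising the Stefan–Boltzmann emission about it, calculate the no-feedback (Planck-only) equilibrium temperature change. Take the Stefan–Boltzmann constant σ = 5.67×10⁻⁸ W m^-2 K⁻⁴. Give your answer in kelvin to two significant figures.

The baseline emission temperature is T_e = 227.2 K.
TOA radiative forcing: ΔF = (1−α)ΔS/4 = 0.587·(-55.6)/4 = -8.159 W m^-2.
Linearising σT⁴ gives d(σT⁴)/dT = 4σT_e³ = 2.661 W m^-2 per K.
Hence the no-feedback warming is ΔF/(4σT_e³) = -3.07 K.

-3.1 K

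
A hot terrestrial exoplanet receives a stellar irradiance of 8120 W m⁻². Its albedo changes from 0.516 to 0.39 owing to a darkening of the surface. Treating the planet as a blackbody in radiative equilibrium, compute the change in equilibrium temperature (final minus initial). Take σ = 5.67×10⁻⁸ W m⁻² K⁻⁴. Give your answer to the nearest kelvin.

With α = 0.516, T₁ = 362.8 K.
With α = 0.39, T₂ = 384.4 K.
Change: 384.4 − 362.8 = 21.61 K.

22 kelvin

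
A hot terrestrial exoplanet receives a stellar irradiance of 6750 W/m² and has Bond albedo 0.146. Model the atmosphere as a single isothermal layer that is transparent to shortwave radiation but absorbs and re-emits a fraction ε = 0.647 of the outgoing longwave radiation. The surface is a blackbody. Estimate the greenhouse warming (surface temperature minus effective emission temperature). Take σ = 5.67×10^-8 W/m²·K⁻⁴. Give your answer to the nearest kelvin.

41 kelvin

The planet radiates to space at T_e = [S(1−α)/(4σ)]^(1/4) = 399.3 K.
Surface balance with a leaky layer gives σT_s⁴ = σT_e⁴·2/(2−ε), so T_s = T_e·[2/(2−0.647)]^(1/4) = 440.3 K.
The atmosphere warms the surface by 40.98 K.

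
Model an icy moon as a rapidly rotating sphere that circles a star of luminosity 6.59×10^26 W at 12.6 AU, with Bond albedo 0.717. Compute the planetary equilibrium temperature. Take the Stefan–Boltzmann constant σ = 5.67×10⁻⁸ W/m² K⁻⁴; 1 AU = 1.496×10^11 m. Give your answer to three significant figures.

d = 12.6 × 1.496×10^11 m = 1.885×10^12 m.
S = L/(4πd²) = 14.76 W/m².
Averaging over the sphere, the absorbed flux is S(1−α)/4 = 1.044 W/m².
Set σT⁴ = 1.044 → T = (1.044/σ)^(1/4) = 65.51 K.

65.5 K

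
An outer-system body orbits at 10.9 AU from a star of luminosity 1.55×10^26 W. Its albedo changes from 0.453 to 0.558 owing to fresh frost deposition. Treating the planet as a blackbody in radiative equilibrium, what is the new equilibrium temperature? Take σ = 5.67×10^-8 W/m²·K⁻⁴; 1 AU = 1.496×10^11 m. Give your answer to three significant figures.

54.8 kelvin

d = 10.9 × 1.496×10^11 m = 1.631×10^12 m.
S = L/(4πd²) = 4.639 W/m².
T₂ = [S(1−α₂)/(4σ)]^(1/4) = [4.639·0.442/(4σ)]^(1/4) = 54.83 K.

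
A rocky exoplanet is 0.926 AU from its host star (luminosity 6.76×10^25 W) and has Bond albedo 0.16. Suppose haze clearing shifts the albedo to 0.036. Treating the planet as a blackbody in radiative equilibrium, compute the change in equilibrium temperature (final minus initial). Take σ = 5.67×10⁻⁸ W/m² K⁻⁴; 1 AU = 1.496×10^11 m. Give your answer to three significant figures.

6.29 K

Orbital distance: d = 0.926 AU = 1.385×10^11 m.
Spreading L over a sphere of radius d: S = 6.76×10^25/(4π·1.39×10^11²) = 280.3 W/m².
With α = 0.16, T₁ = 179.5 K.
After:  T₂ = [280.3·0.964/(4σ)]^(1/4) = 185.8 K.
Change: 185.8 − 179.5 = 6.286 K.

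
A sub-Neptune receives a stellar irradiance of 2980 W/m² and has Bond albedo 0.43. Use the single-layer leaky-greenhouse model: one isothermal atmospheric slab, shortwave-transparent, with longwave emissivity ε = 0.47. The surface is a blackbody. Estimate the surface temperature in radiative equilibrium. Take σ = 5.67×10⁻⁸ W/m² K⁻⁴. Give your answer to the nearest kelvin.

315 kelvin

Effective emission temperature (TOA balance): σT_e⁴ = S(1−α)/4 = 424.7 W/m² → T_e = 294.2 K.
For a single slab of emissivity ε, T_s⁴ = 2T_e⁴/(2−ε); thus T_s = 294.2·(1.307)^(1/4) = 314.6 K.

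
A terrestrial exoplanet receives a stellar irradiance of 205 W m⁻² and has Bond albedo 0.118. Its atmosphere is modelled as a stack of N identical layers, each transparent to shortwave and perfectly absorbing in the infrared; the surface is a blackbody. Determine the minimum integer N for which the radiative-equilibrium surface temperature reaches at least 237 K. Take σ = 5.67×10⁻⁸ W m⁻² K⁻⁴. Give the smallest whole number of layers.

3

OLR = S(1−α)/4 = 45.20 W m⁻²; the top layer radiates at T_e = 168.0 K.
Since T_s⁴ = (N+1)T_e⁴, we need N ≥ (T_s/T_e)⁴ − 1 = 2.957.
Rounding up, N = 3.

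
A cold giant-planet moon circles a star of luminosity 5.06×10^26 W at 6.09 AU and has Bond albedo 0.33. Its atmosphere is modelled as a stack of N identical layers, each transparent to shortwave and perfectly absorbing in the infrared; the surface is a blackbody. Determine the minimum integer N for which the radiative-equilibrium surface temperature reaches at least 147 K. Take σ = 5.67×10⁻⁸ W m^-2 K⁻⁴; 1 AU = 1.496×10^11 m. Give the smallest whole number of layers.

d = 6.09 × 1.496×10^11 m = 9.111×10^11 m.
Spreading L over a sphere of radius d: S = 5.06×10^26/(4π·9.11×10^11²) = 48.51 W m^-2.
OLR = S(1−α)/4 = 8.126 W m^-2; the top layer radiates at T_e = 109.4 K.
Need (N+1)T_e⁴ ≥ T_s⁴, i.e. N+1 ≥ (147/109.4)⁴ = 3.258.
Rounding up, N = 3.

3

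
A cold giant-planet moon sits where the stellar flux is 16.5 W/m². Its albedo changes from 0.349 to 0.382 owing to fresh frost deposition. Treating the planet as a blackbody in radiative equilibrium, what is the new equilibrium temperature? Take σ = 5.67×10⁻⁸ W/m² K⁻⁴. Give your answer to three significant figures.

With the new albedo, S(1−α₂)/4 = 2.549 W/m², so T₂ = 81.89 K.

81.9 K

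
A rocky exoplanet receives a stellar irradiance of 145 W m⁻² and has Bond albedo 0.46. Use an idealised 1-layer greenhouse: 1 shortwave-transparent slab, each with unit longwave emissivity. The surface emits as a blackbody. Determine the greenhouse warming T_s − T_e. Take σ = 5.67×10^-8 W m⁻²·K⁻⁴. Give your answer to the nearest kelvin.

26 kelvin

The effective emission temperature is T_e = [S(1−α)/(4σ)]^¼ = 136.3 K.
Surface: T_s = (2)^¼·T_e = 162.1 K.
So the greenhouse effect raises the surface by 162.1 − 136.3 = 25.79 K.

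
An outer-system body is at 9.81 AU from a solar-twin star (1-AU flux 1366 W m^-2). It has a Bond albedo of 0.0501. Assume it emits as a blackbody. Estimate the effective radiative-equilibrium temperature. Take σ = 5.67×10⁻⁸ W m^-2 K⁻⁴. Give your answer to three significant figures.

By the inverse-square law, S = 1366/9.81² = 14.19 W m^-2.
Averaging over the sphere, the absorbed flux is S(1−α)/4 = 3.371 W m^-2.
Balancing against σT⁴: T = (3.371/5.67×10⁻⁸)^(1/4) = 87.81 K.

87.8 kelvin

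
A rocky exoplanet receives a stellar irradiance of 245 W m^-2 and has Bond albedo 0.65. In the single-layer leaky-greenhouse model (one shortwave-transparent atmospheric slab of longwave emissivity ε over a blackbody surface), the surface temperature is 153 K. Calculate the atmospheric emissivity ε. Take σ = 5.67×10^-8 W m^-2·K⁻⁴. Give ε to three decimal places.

0.620

First, T_e = [245.0·(1−0.65)/(4σ)]^(1/4) = 139.4 K.
Since (2−ε)/2 = (T_e/T_s)⁴ = 0.6900, ε = 0.6201.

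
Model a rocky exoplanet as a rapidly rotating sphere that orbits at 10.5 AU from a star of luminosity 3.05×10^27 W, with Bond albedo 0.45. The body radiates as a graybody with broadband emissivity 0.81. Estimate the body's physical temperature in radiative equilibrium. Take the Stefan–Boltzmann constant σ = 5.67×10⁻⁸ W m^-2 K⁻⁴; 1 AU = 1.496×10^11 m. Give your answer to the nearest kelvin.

131 K

d = 10.5 × 1.496×10^11 m = 1.571×10^12 m.
S = L/(4πd²) = 98.37 W m^-2.
The planet absorbs (1−α)S over its disc πR² and re-emits over 4πR², so the mean absorbed flux is (1−0.45)·98.37/4 = 13.53 W m^-2.
Radiative balance εσT⁴ = 13.53 gives T = [13.53/(0.81·σ)]^(1/4) = 131.0 K.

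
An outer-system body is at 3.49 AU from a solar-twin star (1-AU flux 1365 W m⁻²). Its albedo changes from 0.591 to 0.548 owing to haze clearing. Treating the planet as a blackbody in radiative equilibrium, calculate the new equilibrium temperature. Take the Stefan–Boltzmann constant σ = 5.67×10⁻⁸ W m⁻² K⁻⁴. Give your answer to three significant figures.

122 K

Irradiance scales as 1/d², so S = 1365 W m⁻² × (1/3.49)² = 112.1 W m⁻².
T₂ = [S(1−α₂)/(4σ)]^(1/4) = [112.1·0.452/(4σ)]^(1/4) = 122.2 K.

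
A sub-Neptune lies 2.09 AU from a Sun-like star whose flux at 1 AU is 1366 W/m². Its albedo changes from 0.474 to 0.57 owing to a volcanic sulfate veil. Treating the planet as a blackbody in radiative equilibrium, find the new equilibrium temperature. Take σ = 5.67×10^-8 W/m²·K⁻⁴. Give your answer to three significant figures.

156 kelvin

By the inverse-square law, S = 1366/2.09² = 312.7 W/m².
With the new albedo, S(1−α₂)/4 = 33.62 W/m², so T₂ = 156.0 K.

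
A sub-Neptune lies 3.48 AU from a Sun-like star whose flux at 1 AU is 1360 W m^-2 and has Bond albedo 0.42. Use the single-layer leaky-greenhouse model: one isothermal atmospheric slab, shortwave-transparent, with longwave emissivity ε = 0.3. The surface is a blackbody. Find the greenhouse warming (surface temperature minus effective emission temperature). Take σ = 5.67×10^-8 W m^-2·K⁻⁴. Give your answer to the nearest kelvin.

By the inverse-square law, S = 1360/3.48² = 112.3 W m^-2.
At the top of the atmosphere, σT_e⁴ = S(1−α)/4 = 16.28 W m^-2, giving T_e = 130.2 K.
For a single slab of emissivity ε, T_s⁴ = 2T_e⁴/(2−ε); thus T_s = 130.2·(1.176)^(1/4) = 135.6 K.
The atmosphere warms the surface by 5.398 K.

5 kelvin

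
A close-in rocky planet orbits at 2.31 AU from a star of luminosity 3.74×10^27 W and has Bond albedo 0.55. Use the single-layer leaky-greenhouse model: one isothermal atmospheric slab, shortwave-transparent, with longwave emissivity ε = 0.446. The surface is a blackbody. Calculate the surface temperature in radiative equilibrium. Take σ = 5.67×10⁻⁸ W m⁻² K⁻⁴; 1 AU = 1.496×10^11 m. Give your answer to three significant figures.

d = 2.31 × 1.496×10^11 m = 3.456×10^11 m.
Spreading L over a sphere of radius d: S = 3.74×10^27/(4π·3.46×10^11²) = 2492 W m⁻².
Effective emission temperature (TOA balance): σT_e⁴ = S(1−α)/4 = 280.4 W m⁻² → T_e = 265.2 K.
Surface balance with a leaky layer gives σT_s⁴ = σT_e⁴·2/(2−ε), so T_s = T_e·[2/(2−0.446)]^(1/4) = 282.4 K.

282 K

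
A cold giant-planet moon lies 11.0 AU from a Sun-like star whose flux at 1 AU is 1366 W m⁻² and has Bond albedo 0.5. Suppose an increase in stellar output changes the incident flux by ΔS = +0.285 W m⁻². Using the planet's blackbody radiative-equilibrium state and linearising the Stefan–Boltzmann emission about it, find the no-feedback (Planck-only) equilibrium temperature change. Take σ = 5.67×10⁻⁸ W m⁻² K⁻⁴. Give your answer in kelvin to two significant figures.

0.45 K

Flux at the orbit: S = 1366/(11.0)² = 11.29 W m⁻².
Reference equilibrium: T_e = [S(1−α)/(4σ)]^(1/4) = 70.63 K.
Only a fraction (1−α) is absorbed and it's spread over 4πR², so ΔF = (1−α)ΔS/4 = 0.03562 W m⁻².
Linearising σT⁴ gives d(σT⁴)/dT = 4σT_e³ = 0.07992 W m⁻² per K.
Hence the no-feedback warming is ΔF/(4σT_e³) = 0.446 K.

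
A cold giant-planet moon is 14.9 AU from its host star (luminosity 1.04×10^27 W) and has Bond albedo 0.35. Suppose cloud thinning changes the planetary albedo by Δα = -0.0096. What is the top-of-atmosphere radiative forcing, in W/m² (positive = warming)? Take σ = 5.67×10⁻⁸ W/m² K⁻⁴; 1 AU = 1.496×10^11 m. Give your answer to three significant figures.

d = 14.9 × 1.496×10^11 m = 2.229×10^12 m.
Flux at the orbit: S = L/(4πd²) = 1.04×10^27/(4π·(2.23×10^12)²) = 16.66 W/m².
TOA radiative forcing: ΔF = −S·Δα/4 = −16.66·(-0.0096)/4 = 0.03998 W/m².

0.0400 W/m²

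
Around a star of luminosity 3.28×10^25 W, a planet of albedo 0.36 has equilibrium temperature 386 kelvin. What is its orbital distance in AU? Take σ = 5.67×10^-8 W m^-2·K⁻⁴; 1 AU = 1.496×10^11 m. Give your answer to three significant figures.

Required flux: S = 4σT⁴/(1−α) = 7867 W m^-2.
S = L/(4πd²) → d = √(L/4πS) = √(3.28×10^25/(4π·7867)) = 1.821×10^10 m = 0.1218 AU.

0.122 AU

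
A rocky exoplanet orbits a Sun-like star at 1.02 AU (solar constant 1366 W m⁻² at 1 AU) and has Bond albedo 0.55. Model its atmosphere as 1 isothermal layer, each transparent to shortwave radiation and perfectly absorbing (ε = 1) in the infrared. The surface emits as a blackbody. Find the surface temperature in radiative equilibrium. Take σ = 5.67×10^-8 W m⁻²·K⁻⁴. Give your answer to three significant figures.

Flux at the orbit: S = 1366/(1.02)² = 1313 W m⁻².
Top-of-atmosphere balance: σT_e⁴ = S(1−α)/4 = 147.7 W m⁻² → T_e = 225.9 K.
Layer-by-layer balance gives σT_s⁴ = (N+1)σT_e⁴, so T_s = 2^¼·225.9 = 268.7 K.

269 K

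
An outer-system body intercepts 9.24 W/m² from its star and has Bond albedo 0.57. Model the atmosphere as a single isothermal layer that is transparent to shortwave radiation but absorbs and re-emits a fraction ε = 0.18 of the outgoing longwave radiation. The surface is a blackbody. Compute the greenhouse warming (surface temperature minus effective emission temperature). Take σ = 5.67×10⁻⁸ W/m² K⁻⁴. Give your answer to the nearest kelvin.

2 K

At the top of the atmosphere, σT_e⁴ = S(1−α)/4 = 0.9933 W/m², giving T_e = 64.70 K.
The surface balance (absorbed SW + ε·downward IR = σT_s⁴) with T_a⁴ = T_s⁴/2 reduces to T_s = T_e·[2/(2−ε)]^¼ = 66.24 K.
T_s − T_e = 66.24 − 64.70 = 1.543 K.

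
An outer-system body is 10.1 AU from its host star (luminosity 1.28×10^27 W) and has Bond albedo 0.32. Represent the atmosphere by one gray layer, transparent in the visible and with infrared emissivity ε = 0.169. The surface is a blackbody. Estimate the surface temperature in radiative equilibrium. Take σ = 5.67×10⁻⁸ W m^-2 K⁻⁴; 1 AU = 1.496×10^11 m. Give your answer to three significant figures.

110 K

d = 10.1 × 1.496×10^11 m = 1.511×10^12 m.
S = L/(4πd²) = 44.62 W m^-2.
At the top of the atmosphere, σT_e⁴ = S(1−α)/4 = 7.585 W m^-2, giving T_e = 107.5 K.
For a single slab of emissivity ε, T_s⁴ = 2T_e⁴/(2−ε); thus T_s = 107.5·(1.092)^(1/4) = 109.9 K.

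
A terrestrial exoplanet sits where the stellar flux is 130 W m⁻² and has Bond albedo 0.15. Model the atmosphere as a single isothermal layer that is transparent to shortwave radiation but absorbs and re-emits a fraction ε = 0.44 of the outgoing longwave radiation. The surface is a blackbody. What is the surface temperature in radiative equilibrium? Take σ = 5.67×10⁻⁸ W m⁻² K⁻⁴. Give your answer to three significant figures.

Effective emission temperature (TOA balance): σT_e⁴ = S(1−α)/4 = 27.62 W m⁻² → T_e = 148.6 K.
The surface balance (absorbed SW + ε·downward IR = σT_s⁴) with T_a⁴ = T_s⁴/2 reduces to T_s = T_e·[2/(2−ε)]^¼ = 158.1 K.

158 K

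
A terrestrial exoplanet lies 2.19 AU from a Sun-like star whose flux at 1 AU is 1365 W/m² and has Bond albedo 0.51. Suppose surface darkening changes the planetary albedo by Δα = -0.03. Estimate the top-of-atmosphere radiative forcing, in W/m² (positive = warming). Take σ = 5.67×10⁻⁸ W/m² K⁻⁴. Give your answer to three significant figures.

Irradiance scales as 1/d², so S = 1365 W/m² × (1/2.19)² = 284.6 W/m².
TOA radiative forcing: ΔF = −S·Δα/4 = −284.6·(-0.03)/4 = 2.135 W/m².

2.13 W/m²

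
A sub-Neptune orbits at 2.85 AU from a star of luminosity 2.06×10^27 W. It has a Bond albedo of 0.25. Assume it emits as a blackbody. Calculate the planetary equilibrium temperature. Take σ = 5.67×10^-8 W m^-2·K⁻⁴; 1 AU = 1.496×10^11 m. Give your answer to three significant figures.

d = 2.85 × 1.496×10^11 m = 4.264×10^11 m.
S = L/(4πd²) = 901.8 W m^-2.
Absorbed flux (global mean): S(1−α)/4 = 901.8·0.75/4 = 169.1 W m^-2.
Set σT⁴ = 169.1 → T = (169.1/σ)^(1/4) = 233.7 K.

234 K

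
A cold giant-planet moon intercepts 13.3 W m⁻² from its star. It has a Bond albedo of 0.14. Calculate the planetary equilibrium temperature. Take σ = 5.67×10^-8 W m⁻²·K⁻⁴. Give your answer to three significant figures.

84.3 K

Absorbed flux (global mean): S(1−α)/4 = 13.30·0.86/4 = 2.860 W m⁻².
In equilibrium σT⁴ equals this, so T = 84.27 K.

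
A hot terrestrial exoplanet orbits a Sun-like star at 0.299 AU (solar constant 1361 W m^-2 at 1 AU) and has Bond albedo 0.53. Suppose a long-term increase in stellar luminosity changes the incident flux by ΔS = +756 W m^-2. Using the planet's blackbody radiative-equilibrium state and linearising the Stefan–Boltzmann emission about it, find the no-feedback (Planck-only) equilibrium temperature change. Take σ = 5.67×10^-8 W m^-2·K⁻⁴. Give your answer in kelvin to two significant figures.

5.2 kelvin

Irradiance scales as 1/d², so S = 1361 W m^-2 × (1/0.299)² = 15220 W m^-2.
Reference equilibrium: T_e = [S(1−α)/(4σ)]^(1/4) = 421.4 K.
TOA radiative forcing: ΔF = (1−α)ΔS/4 = 0.47·(+756)/4 = 88.83 W m^-2.
Planck response: λ_P = 4σT_e³ = 4·5.67×10⁻⁸·(421.4)³ = 16.98 W m^-2/K.
So ΔT₀ = 88.83/16.98 = 5.23 K.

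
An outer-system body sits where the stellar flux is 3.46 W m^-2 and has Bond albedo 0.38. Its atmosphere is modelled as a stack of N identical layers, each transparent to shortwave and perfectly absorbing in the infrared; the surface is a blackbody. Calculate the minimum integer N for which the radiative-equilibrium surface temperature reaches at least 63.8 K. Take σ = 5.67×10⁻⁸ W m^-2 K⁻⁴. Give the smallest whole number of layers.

OLR = S(1−α)/4 = 0.5363 W m^-2; the top layer radiates at T_e = 55.46 K.
Need (N+1)T_e⁴ ≥ T_s⁴, i.e. N+1 ≥ (63.8/55.46)⁴ = 1.752.
Rounding up, N = 1.

1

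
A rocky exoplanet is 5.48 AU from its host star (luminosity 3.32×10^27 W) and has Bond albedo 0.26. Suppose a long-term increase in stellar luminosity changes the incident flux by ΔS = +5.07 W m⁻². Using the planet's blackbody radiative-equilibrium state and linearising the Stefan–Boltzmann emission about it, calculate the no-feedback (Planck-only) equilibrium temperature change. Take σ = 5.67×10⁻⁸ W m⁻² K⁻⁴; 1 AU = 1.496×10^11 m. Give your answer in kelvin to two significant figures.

Orbital distance: d = 5.48 AU = 8.198×10^11 m.
S = L/(4πd²) = 393.1 W m⁻².
Unperturbed T_e = [393.1·(1−0.26)/(4σ)]^¼ = 189.2 K.
ΔF = Δ[S(1−α)]/4 = (1−0.26)·+5.07/4 = 0.9380 W m⁻².
Linearising σT⁴ gives d(σT⁴)/dT = 4σT_e³ = 1.537 W m⁻² per K.
So ΔT₀ = 0.9380/1.537 = 0.610 K.

0.61 K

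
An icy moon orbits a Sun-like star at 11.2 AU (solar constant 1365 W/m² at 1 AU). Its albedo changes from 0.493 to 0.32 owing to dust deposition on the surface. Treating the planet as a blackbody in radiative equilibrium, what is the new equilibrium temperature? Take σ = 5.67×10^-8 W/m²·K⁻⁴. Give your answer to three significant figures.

By the inverse-square law, S = 1365/11.2² = 10.88 W/m².
New equilibrium: T₂ = [(1−0.32)·10.88/(4σ)]^(1/4) = 75.58 K.

75.6 K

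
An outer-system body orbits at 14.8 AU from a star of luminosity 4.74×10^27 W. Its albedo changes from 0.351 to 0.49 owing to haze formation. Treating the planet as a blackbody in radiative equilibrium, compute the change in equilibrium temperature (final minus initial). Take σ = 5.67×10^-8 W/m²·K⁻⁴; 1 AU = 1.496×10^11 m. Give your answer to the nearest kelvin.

-7 kelvin

Orbital distance: d = 14.8 AU = 2.214×10^12 m.
Flux at the orbit: S = L/(4πd²) = 4.74×10^27/(4π·(2.21×10^12)²) = 76.95 W/m².
Initial: T₁ = [S(1−0.351)/(4σ)]^(1/4) = 121.8 K.
With α = 0.49, T₂ = 114.7 K.
Change: 114.7 − 121.8 = -7.123 K.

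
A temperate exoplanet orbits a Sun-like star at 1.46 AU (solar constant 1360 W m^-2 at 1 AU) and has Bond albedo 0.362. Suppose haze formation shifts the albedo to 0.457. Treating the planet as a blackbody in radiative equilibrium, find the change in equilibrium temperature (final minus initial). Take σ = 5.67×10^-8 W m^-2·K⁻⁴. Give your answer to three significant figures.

Flux at the orbit: S = 1360/(1.46)² = 638.0 W m^-2.
Before: T₁ = [638.0·0.638/(4σ)]^(1/4) = 205.8 K.
Final:   T₂ = [S(1−0.457)/(4σ)]^(1/4) = 197.7 K.
ΔT = T₂ − T₁ = -8.131 K.

-8.13 kelvin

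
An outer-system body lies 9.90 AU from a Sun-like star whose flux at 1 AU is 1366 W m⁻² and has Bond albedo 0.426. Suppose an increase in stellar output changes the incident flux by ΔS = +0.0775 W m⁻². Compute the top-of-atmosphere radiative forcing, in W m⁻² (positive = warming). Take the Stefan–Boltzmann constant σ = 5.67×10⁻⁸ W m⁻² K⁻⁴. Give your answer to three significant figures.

Irradiance scales as 1/d², so S = 1366 W m⁻² × (1/9.90)² = 13.94 W m⁻².
TOA radiative forcing: ΔF = (1−α)ΔS/4 = 0.574·(+0.0775)/4 = 0.01112 W m⁻².

0.0111 W m⁻²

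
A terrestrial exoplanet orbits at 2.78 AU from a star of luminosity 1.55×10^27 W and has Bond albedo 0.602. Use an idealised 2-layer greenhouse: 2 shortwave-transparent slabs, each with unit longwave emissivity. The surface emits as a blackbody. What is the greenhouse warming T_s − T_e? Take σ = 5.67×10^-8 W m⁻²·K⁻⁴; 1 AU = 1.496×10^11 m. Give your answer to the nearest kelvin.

Orbital distance: d = 2.78 AU = 4.159×10^11 m.
S = L/(4πd²) = 713.1 W m⁻².
The effective emission temperature is T_e = [S(1−α)/(4σ)]^¼ = 188.1 K.
Surface: T_s = (3)^¼·T_e = 247.5 K.
Warming: T_s − T_e = 59.45 K.

59 kelvin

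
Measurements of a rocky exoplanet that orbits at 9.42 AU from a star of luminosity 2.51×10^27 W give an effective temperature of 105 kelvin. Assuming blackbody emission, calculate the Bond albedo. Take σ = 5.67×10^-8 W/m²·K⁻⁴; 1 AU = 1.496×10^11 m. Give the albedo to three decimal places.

d = 9.42 × 1.496×10^11 m = 1.409×10^12 m.
Spreading L over a sphere of radius d: S = 2.51×10^27/(4π·1.41×10^12²) = 100.6 W/m².
Energy balance: S(1−α)/4 = σT⁴, so 1−α = 4σT⁴/S.
4σT⁴ = 4·5.67×10⁻⁸·(105)⁴ = 27.57 W/m².
1−α = 27.57/100.6 = 0.2741, so α = 0.7259.

0.726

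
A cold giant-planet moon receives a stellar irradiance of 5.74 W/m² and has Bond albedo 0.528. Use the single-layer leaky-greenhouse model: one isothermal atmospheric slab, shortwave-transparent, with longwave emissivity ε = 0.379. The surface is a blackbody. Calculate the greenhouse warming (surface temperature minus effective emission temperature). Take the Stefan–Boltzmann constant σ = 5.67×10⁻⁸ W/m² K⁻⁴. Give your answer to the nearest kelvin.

3 K

Effective emission temperature (TOA balance): σT_e⁴ = S(1−α)/4 = 0.6773 W/m² → T_e = 58.79 K.
Surface balance with a leaky layer gives σT_s⁴ = σT_e⁴·2/(2−ε), so T_s = T_e·[2/(2−0.379)]^(1/4) = 61.96 K.
T_s − T_e = 61.96 − 58.79 = 3.171 K.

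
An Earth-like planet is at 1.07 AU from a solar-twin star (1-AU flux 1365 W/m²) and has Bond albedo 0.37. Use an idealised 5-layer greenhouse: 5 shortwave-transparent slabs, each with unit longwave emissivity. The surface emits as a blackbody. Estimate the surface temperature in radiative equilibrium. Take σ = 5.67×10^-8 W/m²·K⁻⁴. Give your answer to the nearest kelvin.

375 K

Flux at the orbit: S = 1365/(1.07)² = 1192 W/m².
OLR = S(1−α)/4 = 187.8 W/m²; the top layer radiates at T_e = 239.9 K.
With N = 5 opaque layers, T_s = (N+1)^(1/4)·T_e = 6^(1/4)·239.9 = 375.5 K.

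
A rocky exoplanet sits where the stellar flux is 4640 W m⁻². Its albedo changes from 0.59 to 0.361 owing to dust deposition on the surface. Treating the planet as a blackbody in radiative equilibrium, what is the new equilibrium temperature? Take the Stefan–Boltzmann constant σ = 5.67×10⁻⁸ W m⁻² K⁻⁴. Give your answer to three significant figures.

338 kelvin

With the new albedo, S(1−α₂)/4 = 741.2 W m⁻², so T₂ = 338.1 K.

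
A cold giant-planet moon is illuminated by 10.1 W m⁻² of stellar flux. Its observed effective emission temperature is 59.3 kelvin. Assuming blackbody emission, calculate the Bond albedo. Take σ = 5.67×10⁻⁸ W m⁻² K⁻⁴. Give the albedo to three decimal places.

Energy balance: S(1−α)/4 = σT⁴, so 1−α = 4σT⁴/S.
4σT⁴ = 4·5.67×10⁻⁸·(59.3)⁴ = 2.805 W m⁻².
1−α = 2.805/10.10 = 0.2777, so α = 0.7223.

0.722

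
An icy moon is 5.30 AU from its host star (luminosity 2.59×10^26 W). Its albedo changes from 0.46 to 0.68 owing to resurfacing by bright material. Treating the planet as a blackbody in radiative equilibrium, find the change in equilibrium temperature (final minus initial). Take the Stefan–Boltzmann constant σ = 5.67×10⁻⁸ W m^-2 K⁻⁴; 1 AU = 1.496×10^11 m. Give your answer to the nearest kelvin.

-12 K

d = 5.30 × 1.496×10^11 m = 7.929×10^11 m.
S = L/(4πd²) = 32.78 W m^-2.
Before: T₁ = [32.78·0.54/(4σ)]^(1/4) = 94.00 K.
Final:   T₂ = [S(1−0.68)/(4σ)]^(1/4) = 82.47 K.
Change: 82.47 − 94.00 = -11.53 K.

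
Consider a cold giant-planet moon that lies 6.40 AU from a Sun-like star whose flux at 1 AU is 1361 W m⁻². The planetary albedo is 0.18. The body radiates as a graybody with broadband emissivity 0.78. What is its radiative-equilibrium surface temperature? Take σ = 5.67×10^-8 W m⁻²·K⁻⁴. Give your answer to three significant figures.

Flux at the orbit: S = 1361/(6.40)² = 33.23 W m⁻².
Averaging over the sphere, the absorbed flux is S(1−α)/4 = 6.812 W m⁻².
Radiative balance εσT⁴ = 6.812 gives T = [6.812/(0.78·σ)]^(1/4) = 111.4 K.

111 K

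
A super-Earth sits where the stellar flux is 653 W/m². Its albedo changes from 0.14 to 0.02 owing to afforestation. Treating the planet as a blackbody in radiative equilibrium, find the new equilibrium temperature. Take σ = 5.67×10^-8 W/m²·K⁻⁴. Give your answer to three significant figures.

T₂ = [S(1−α₂)/(4σ)]^(1/4) = [653.0·0.98/(4σ)]^(1/4) = 230.5 K.

230 K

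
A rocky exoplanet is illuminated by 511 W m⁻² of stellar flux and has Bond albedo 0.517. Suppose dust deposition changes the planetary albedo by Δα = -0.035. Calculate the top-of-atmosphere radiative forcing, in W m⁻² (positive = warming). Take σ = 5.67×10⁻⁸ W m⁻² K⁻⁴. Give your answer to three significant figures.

TOA radiative forcing: ΔF = −S·Δα/4 = −511.0·(-0.035)/4 = 4.471 W m⁻².

4.47 W m⁻²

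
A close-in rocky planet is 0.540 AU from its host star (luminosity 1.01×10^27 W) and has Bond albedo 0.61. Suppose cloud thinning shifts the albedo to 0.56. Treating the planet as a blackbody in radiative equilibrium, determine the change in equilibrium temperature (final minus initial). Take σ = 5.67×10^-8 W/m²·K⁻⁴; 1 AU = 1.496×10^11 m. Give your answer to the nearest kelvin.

12 K

Orbital distance: d = 0.540 AU = 8.078×10^10 m.
S = L/(4πd²) = 12320 W/m².
Before: T₁ = [12320·0.39/(4σ)]^(1/4) = 381.5 K.
Final:   T₂ = [S(1−0.56)/(4σ)]^(1/4) = 393.2 K.
Change: 393.2 − 381.5 = 11.68 K.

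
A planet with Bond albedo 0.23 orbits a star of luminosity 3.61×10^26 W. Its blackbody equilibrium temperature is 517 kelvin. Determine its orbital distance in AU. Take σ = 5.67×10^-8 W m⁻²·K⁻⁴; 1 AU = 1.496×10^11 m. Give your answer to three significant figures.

Energy balance gives S = 4σT⁴/(1−α) = 21040 W m⁻².
Then d = [L/(4πS)]^(1/2) = 3.695×10^10 m, i.e. 0.2470 AU.

0.247 AU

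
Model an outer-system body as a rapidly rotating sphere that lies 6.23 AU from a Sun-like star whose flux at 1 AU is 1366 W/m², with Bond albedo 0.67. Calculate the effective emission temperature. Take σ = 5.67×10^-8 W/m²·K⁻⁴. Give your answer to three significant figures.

84.6 K

Flux at the orbit: S = 1366/(6.23)² = 35.19 W/m².
Absorbed flux (global mean): S(1−α)/4 = 35.19·0.33/4 = 2.904 W/m².
In equilibrium σT⁴ equals this, so T = 84.59 K.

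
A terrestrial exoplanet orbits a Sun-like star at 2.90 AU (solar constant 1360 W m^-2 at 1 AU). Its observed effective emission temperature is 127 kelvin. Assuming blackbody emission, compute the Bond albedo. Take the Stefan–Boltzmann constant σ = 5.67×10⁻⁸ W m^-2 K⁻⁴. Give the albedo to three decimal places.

0.635

Irradiance scales as 1/d², so S = 1360 W m^-2 × (1/2.90)² = 161.7 W m^-2.
Energy balance: S(1−α)/4 = σT⁴, so 1−α = 4σT⁴/S.
σT⁴ = 14.75 W m^-2, so 4σT⁴ = 59.00 W m^-2.
Hence α = 1 − 59.00/161.7 = 0.6351.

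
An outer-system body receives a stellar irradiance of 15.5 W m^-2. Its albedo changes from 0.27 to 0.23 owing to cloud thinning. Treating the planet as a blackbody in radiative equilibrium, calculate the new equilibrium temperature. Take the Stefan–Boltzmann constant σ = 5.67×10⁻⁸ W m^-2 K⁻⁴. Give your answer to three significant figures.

With the new albedo, S(1−α₂)/4 = 2.984 W m^-2, so T₂ = 85.17 K.

85.2 K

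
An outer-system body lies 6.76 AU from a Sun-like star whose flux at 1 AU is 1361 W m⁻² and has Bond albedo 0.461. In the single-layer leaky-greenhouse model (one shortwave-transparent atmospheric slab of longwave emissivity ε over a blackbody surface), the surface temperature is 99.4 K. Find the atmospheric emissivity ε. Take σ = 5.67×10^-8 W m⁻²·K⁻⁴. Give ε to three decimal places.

0.550

Flux at the orbit: S = 1361/(6.76)² = 29.78 W m⁻².
Effective temperature: T_e = [S(1−α)/(4σ)]^(1/4) = 91.72 K.
T_s⁴ = T_e⁴·2/(2−ε) → ε = 2 − 2(T_e/T_s)⁴ = 2 − 2·(91.72/99.4)⁴ = 0.5499.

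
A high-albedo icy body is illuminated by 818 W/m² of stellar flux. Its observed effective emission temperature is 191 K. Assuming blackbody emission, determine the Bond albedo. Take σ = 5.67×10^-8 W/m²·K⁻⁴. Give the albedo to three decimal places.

Energy balance: S(1−α)/4 = σT⁴, so 1−α = 4σT⁴/S.
4σT⁴ = 4·5.67×10⁻⁸·(191)⁴ = 301.8 W/m².
1−α = 301.8/818.0 = 0.3690, so α = 0.6310.

0.631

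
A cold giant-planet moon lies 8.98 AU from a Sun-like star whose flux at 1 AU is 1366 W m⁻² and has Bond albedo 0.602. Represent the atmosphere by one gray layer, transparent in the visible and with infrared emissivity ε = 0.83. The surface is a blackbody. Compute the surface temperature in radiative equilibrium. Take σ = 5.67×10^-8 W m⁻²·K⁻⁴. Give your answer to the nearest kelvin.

By the inverse-square law, S = 1366/8.98² = 16.94 W m⁻².
At the top of the atmosphere, σT_e⁴ = S(1−α)/4 = 1.685 W m⁻², giving T_e = 73.84 K.
For a single slab of emissivity ε, T_s⁴ = 2T_e⁴/(2−ε); thus T_s = 73.84·(1.709)^(1/4) = 84.43 K.

84 kelvin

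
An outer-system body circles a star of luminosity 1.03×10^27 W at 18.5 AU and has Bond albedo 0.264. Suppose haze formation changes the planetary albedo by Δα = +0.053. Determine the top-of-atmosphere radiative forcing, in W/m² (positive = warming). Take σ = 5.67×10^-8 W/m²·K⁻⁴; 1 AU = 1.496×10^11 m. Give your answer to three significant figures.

-0.142 W/m²

Orbital distance: d = 18.5 AU = 2.768×10^12 m.
Spreading L over a sphere of radius d: S = 1.03×10^27/(4π·2.77×10^12²) = 10.70 W/m².
TOA radiative forcing: ΔF = −S·Δα/4 = −10.70·(+0.053)/4 = -0.1418 W/m².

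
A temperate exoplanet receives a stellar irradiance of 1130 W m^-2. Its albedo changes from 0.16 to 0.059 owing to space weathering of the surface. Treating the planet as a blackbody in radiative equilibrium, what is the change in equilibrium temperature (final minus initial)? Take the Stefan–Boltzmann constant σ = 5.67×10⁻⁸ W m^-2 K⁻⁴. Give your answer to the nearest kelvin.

Initial: T₁ = [S(1−0.16)/(4σ)]^(1/4) = 254.3 K.
With α = 0.059, T₂ = 261.7 K.
ΔT = T₂ − T₁ = 7.323 K.

7 kelvin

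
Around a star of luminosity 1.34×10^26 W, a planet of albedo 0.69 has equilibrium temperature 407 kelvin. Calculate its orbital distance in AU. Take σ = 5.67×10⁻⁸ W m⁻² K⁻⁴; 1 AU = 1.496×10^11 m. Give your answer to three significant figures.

0.154 AU

Energy balance gives S = 4σT⁴/(1−α) = 20080 W m⁻².
From L = 4πd²S, d = √(1.34×10^26/(4π·20080)) = 2.305×10^10 m = 0.1541 AU.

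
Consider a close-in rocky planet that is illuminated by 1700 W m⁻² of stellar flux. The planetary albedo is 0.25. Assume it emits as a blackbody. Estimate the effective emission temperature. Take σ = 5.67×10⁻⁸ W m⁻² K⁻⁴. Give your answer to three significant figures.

Averaging over the sphere, the absorbed flux is S(1−α)/4 = 318.8 W m⁻².
Balancing against σT⁴: T = (318.8/5.67×10⁻⁸)^(1/4) = 273.8 K.

274 K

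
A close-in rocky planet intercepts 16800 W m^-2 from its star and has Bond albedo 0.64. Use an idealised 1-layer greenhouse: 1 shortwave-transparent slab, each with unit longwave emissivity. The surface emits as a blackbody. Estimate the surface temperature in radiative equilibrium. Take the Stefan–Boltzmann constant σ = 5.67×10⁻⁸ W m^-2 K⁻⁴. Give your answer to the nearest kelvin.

Top-of-atmosphere balance: σT_e⁴ = S(1−α)/4 = 1512 W m^-2 → T_e = 404.1 K.
With N = 1 opaque layers, T_s = (N+1)^(1/4)·T_e = 2^(1/4)·404.1 = 480.6 K.

481 kelvin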